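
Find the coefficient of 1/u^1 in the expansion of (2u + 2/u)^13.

General term: C(13,j)·(2u)^j·(2/u)^(13-j), with u-exponent 1j − 1(13−j) = 2j − 13.
Set 2j − 13 = -1: j = 6.
C(13,6) = 1716; 2^6 = 64; 2^7 = 128.
Coefficient = 1716 · 64 · 128 = 14057472.

14057472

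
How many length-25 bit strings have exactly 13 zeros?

Choose the 13 positions: C(25,13) = 5200300.

5200300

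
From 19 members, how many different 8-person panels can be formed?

75582

This is C(19,8) = 75582.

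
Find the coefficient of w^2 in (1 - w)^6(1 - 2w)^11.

Coefficient of w^2 = Σ_{j} C(6,j)·(-1)^j·C(11,2-j)·(-2)^(2-j) for j from 0 to 2.
= 220 + 132 + 15 = 367.

367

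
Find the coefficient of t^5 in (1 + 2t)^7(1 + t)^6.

10128

Coefficient of t^5 = Σ_{j} C(7,j)·2^j·C(6,5-j)·1^(5-j) for j from 0 to 5.
= 6 + 210 + 1680 + 4200 + 3360 + 672 = 10128.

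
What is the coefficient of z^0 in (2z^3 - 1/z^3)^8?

1120

General term: C(8,j)·(2z^3)^j·(-1/z^3)^(8-j), with z-exponent 3j − 3(8−j) = 6j − 24.
Set 6j − 24 = 0: j = 4.
C(8,4) = 70; 2^4 = 16; (-1)^4 = 1.
Coefficient = 70 · 16 · 1 = 1120.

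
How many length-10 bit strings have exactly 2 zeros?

45

Choose the 2 positions: C(10,2) = 45.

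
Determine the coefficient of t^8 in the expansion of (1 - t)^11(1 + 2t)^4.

-891

Coefficient of t^8 = Σ_{j} C(11,j)·(-1)^j·C(4,8-j)·2^(8-j) for j from 4 to 8.
= 5280 + (-14784) + 11088 + (-2640) + 165 = -891.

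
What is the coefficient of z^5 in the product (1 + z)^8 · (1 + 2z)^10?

73360

Coefficient of z^5 = Σ_{j} C(8,j)·1^j·C(10,5-j)·2^(5-j) for j from 0 to 5.
= 8064 + 26880 + 26880 + 10080 + 1400 + 56 = 73360.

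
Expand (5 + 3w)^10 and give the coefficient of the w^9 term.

The general term is C(10,j)·(5)^j·(3w)^(10-j); the w^9 term has j = 1.
C(10,1) = 10.
Coefficient = C(10,1) · 5^1 · 3^9 = 10 · 5 · 19683 = 984150.

984150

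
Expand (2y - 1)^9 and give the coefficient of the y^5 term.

The general term is C(9,j)·(2y)^j·(-1)^(9-j); the y^5 term has j = 5.
C(9,5) = 126.
Coefficient = C(9,5) · 2^5 = 126 · 32 = 4032.

4032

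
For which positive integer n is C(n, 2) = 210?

n(n−1)/2 = 210 ⇒ n(n−1) = 420. Since 21·20 = 420, n = 21.

21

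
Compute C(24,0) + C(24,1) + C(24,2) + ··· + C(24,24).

16777216

The entries of row 24 sum to 2^24 = 16777216.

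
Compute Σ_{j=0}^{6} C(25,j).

245506

1 + 25 + 300 + 2300 + 12650 + 53130 + 177100 = 245506.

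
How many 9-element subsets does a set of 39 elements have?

C(39,9) = (39·38·37·36·35·34·33·32·31) / 9! = 76899763100160 / 362880 = 211915132.

211915132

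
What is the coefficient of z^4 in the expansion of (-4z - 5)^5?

-6400

The general term is C(5,j)·(-4z)^j·(-5)^(5-j); the z^4 term has j = 4.
C(5,4) = 5.
Coefficient = C(5,4) · (-4)^4 · (-5)^1 = 5 · 256 · (-5) = -6400.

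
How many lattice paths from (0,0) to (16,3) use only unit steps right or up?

Each path is a sequence of 19 steps with 16 rights: C(19,16) = 969.

969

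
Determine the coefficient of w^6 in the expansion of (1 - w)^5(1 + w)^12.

Coefficient of w^6 = Σ_{j} C(5,j)·(-1)^j·C(12,6-j)·1^(6-j) for j from 0 to 5.
= 924 + (-3960) + 4950 + (-2200) + 330 + (-12) = 32.

32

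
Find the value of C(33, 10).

92561040

C(33,10) = (33·32·31·30·29·28·27·26·25·24) / 10! = 335885501952000 / 3628800 = 92561040.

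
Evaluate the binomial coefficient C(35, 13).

1476337800

C(35,13) = (35·34·33·32·31·30·29·28·27·26·25·24·23) / 13! = 9193186188426240000 / 6227020800 = 1476337800.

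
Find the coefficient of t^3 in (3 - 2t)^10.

The general term is C(10,j)·(3)^j·(-2t)^(10-j); the t^3 term has j = 7.
C(10,7) = 120.
Coefficient = C(10,7) · 3^7 · (-2)^3 = 120 · 2187 · (-8) = -2099520.

-2099520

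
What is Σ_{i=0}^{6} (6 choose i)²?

Σ C(6,i)² is the coefficient of x^6 in (1+x)^6(1+x)^6 = (1+x)^12, i.e. C(12,6) = 924.

924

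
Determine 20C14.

38760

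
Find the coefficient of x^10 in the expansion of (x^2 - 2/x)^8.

112

General term: C(8,j)·(x^2)^j·(-2/x)^(8-j), with x-exponent 2j − 1(8−j) = 3j − 8.
Set 3j − 8 = 10: j = 6.
C(8,6) = 28; 1^6 = 1; (-2)^2 = 4.
Coefficient = 28 · 1 · 4 = 112.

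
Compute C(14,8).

3003

C(14,8) = C(14,6) by symmetry.
C(14,6) = (14·13·12·11·10·9) / 6! = 2162160 / 720 = 3003.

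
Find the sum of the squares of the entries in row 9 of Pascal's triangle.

48620

By Vandermonde's identity, Σ C(9,j)² = C(18,9) = 48620.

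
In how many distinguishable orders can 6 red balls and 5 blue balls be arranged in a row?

Choose positions for the red balls: C(11,6) = 462.

462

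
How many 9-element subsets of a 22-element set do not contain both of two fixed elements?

419900

All 9-subsets: C(22,9) = 497420. Those containing both fixed elements: C(20,7) = 77520.
497420 − 77520 = 419900.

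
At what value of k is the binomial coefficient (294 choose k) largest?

C(294,k) is maximized at k = 294/2 = 147.

147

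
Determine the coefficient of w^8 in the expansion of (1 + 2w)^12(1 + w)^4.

996336

Coefficient of w^8 = Σ_{j} C(12,j)·2^j·C(4,8-j)·1^(8-j) for j from 4 to 8.
= 7920 + 101376 + 354816 + 405504 + 126720 = 996336.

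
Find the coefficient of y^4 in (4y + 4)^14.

268703891456

The general term is C(14,j)·(4y)^j·(4)^(14-j); the y^4 term has j = 4.
C(14,4) = 1001.
Coefficient = C(14,4) · 4^4 · 4^10 = 1001 · 256 · 1048576 = 268703891456.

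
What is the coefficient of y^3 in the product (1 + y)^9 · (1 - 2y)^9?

60

Coefficient of y^3 = Σ_{j} C(9,j)·1^j·C(9,3-j)·(-2)^(3-j) for j from 0 to 3.
= (-672) + 1296 + (-648) + 84 = 60.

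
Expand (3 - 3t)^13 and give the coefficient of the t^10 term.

455976378

The general term is C(13,j)·(3)^j·(-3t)^(13-j); the t^10 term has j = 3.
C(13,3) = 286.
Coefficient = C(13,3) · 3^3 · (-3)^10 = 286 · 27 · 59049 = 455976378.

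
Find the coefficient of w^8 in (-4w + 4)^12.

The general term is C(12,j)·(-4w)^j·(4)^(12-j); the w^8 term has j = 8.
C(12,8) = 495.
Coefficient = C(12,8) · (-4)^8 · 4^4 = 495 · 65536 · 256 = 8304721920.

8304721920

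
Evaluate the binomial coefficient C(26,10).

C(26,10) = (26·25·24·23·22·21·20·19·18·17) / 10! = 19275223968000 / 3628800 = 5311735.

5311735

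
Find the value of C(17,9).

C(17,9) = C(17,8) by symmetry.
C(17,8) = (17·16·15·14·13·12·11·10) / 8! = 980179200 / 40320 = 24310.

24310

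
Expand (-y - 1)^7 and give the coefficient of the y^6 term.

-7

The general term is C(7,j)·(-y)^j·(-1)^(7-j); the y^6 term has j = 6.
C(7,6) = 7.
Coefficient = C(7,6) · (-1)^1 = 7 · (-1) = -7.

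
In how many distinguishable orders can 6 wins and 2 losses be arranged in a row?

Choose positions for the wins: C(8,6) = 28.

28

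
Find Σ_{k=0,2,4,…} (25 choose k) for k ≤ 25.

Half of (1+1)^25 + (1−1)^25 gives the even-index sum: 2^24 = 16777216.

16777216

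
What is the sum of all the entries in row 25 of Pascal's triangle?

33554432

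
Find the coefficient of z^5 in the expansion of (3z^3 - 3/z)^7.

General term: C(7,j)·(3z^3)^j·(-3/z)^(7-j), with z-exponent 3j − 1(7−j) = 4j − 7.
Set 4j − 7 = 5: j = 3.
C(7,3) = 35; 3^3 = 27; (-3)^4 = 81.
Coefficient = 35 · 27 · 81 = 76545.

76545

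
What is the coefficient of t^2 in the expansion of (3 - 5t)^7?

127575

The general term is C(7,j)·(3)^j·(-5t)^(7-j); the t^2 term has j = 5.
C(7,5) = 21.
Coefficient = C(7,5) · 3^5 · (-5)^2 = 21 · 243 · 25 = 127575.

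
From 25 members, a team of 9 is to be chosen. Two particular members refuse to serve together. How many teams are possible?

1797818

All 9-subsets: C(25,9) = 2042975. Those containing both fixed elements: C(23,7) = 245157.
2042975 − 245157 = 1797818.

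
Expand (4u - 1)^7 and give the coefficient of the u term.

The general term is C(7,j)·(4u)^j·(-1)^(7-j); the u^1 term has j = 1.
C(7,1) = 7.
Coefficient = C(7,1) · 4^1 = 7 · 4 = 28.

28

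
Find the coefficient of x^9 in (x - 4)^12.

-14080

The general term is C(12,j)·(x)^j·(-4)^(12-j); the x^9 term has j = 9.
C(12,9) = 220.
Coefficient = C(12,9) · (-4)^3 = 220 · (-64) = -14080.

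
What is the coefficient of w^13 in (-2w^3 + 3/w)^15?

General term: C(15,j)·(-2w^3)^j·(3/w)^(15-j), with w-exponent 3j − 1(15−j) = 4j − 15.
Set 4j − 15 = 13: j = 7.
C(15,7) = 6435; (-2)^7 = -128; 3^8 = 6561.
Coefficient = 6435 · (-128) · 6561 = -5404164480.

-5404164480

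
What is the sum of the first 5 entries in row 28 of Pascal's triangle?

24158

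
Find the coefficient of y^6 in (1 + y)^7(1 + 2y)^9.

104881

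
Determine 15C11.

1365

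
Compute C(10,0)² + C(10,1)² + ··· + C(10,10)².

184756

Σ C(10,r)² is the coefficient of x^10 in (1+x)^10(1+x)^10 = (1+x)^20, i.e. C(20,10) = 184756.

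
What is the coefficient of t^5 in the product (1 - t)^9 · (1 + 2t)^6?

138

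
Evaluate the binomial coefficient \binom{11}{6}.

C(11,6) = C(11,5) by symmetry.
C(11,5) = (11·10·9·8·7) / 5! = 55440 / 120 = 462.

462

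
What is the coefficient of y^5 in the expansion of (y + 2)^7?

84

The general term is C(7,j)·(y)^j·(2)^(7-j); the y^5 term has j = 5.
C(7,5) = 21.
Coefficient = C(7,5) · 2^2 = 21 · 4 = 84.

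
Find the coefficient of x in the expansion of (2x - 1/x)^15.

-1647360

General term: C(15,j)·(2x)^j·(-1/x)^(15-j), with x-exponent 1j − 1(15−j) = 2j − 15.
Set 2j − 15 = 1: j = 8.
C(15,8) = 6435; 2^8 = 256; (-1)^7 = -1.
Coefficient = 6435 · 256 · (-1) = -1647360.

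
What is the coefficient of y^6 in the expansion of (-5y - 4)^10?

840000000

The general term is C(10,j)·(-5y)^j·(-4)^(10-j); the y^6 term has j = 6.
C(10,6) = 210.
Coefficient = C(10,6) · (-5)^6 · (-4)^4 = 210 · 15625 · 256 = 840000000.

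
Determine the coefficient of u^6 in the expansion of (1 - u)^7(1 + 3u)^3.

Coefficient of u^6 = Σ_{j} C(7,j)·(-1)^j·C(3,6-j)·3^(6-j) for j from 3 to 6.
= (-945) + 945 + (-189) + 7 = -182.

-182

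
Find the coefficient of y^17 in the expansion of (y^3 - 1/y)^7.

-7

General term: C(7,j)·(y^3)^j·(-1/y)^(7-j), with y-exponent 3j − 1(7−j) = 4j − 7.
Set 4j − 7 = 17: j = 6.
C(7,6) = 7; 1^6 = 1; (-1)^1 = -1.
Coefficient = 7 · 1 · (-1) = -7.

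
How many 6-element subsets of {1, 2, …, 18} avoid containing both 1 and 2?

16744

All 6-subsets: C(18,6) = 18564. Those containing both fixed elements: C(16,4) = 1820.
18564 − 1820 = 16744.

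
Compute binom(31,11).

84672315

C(31,11) = (31·30·29·28·27·26·25·24·23·22·21) / 11! = 3379847863392000 / 39916800 = 84672315.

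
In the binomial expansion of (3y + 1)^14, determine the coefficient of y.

42

The general term is C(14,j)·(3y)^j·(1)^(14-j); the y^1 term has j = 1.
C(14,1) = 14.
Coefficient = C(14,1) · 3^1 = 14 · 3 = 42.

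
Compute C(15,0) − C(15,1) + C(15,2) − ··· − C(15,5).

The partial alternating sum Σ_{k=0}^{5} (−1)^k C(15,k) = (−1)^5 C(14,5) = -2002.

-2002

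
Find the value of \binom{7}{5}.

21

C(7,5) = C(7,2) by symmetry.
C(7,2) = (7·6) / 2! = 42 / 2 = 21.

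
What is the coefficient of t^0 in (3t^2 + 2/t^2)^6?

4320

General term: C(6,j)·(3t^2)^j·(2/t^2)^(6-j), with t-exponent 2j − 2(6−j) = 4j − 12.
Set 4j − 12 = 0: j = 3.
C(6,3) = 20; 3^3 = 27; 2^3 = 8.
Coefficient = 20 · 27 · 8 = 4320.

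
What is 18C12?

C(18,12) = C(18,6) by symmetry.
C(18,6) = (18·17·16·15·14·13) / 6! = 13366080 / 720 = 18564.

18564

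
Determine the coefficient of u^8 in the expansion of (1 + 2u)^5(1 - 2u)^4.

256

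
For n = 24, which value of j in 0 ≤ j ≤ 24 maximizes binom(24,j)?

12

C(24,j) is maximized at j = 24/2 = 12.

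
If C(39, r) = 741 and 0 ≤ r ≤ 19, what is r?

2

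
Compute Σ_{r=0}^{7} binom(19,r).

1 + 19 + 171 + 969 + 3876 + 11628 + 27132 + 50388 = 94184.

94184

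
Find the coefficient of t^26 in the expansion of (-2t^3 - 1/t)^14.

1025024

General term: C(14,j)·(-2t^3)^j·(-1/t)^(14-j), with t-exponent 3j − 1(14−j) = 4j − 14.
Set 4j − 14 = 26: j = 10.
C(14,10) = 1001; (-2)^10 = 1024; (-1)^4 = 1.
Coefficient = 1001 · 1024 · 1 = 1025024.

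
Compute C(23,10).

C(23,10) = (23·22·21·20·19·18·17·16·15·14) / 10! = 4151586700800 / 3628800 = 1144066.

1144066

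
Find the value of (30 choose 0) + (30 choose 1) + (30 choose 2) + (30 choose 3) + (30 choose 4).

31931

1 + 30 + 435 + 4060 + 27405 = 31931.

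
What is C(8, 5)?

56

C(8,5) = C(8,3) by symmetry.
C(8,3) = (8·7·6) / 3! = 336 / 6 = 56.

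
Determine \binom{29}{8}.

4292145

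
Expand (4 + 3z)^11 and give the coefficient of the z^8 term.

69284160

The general term is C(11,j)·(4)^j·(3z)^(11-j); the z^8 term has j = 3.
C(11,3) = 165.
Coefficient = C(11,3) · 4^3 · 3^8 = 165 · 64 · 6561 = 69284160.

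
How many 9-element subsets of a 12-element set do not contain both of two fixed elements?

100

All 9-subsets: C(12,9) = 220. Those containing both fixed elements: C(10,7) = 120.
220 − 120 = 100.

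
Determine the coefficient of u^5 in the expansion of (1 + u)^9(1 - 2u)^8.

-322

Coefficient of u^5 = Σ_{j} C(9,j)·1^j·C(8,5-j)·(-2)^(5-j) for j from 0 to 5.
= (-1792) + 10080 + (-16128) + 9408 + (-2016) + 126 = -322.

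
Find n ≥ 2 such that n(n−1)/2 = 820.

41

n(n−1)/2 = 820 ⇒ n(n−1) = 1640. Since 41·40 = 1640, n = 41.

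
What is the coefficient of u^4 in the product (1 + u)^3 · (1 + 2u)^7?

Coefficient of u^4 = Σ_{j} C(3,j)·1^j·C(7,4-j)·2^(4-j) for j from 0 to 3.
= 560 + 840 + 252 + 14 = 1666.

1666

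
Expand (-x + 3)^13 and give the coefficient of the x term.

-6908733

The general term is C(13,j)·(-x)^j·(3)^(13-j); the x^1 term has j = 1.
C(13,1) = 13.
Coefficient = C(13,1) · (-1)^1 · 3^12 = 13 · (-1) · 531441 = -6908733.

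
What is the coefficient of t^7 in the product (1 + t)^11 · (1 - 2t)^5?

-770

Coefficient of t^7 = Σ_{j} C(11,j)·1^j·C(5,7-j)·(-2)^(7-j) for j from 2 to 7.
= (-1760) + 13200 + (-26400) + 18480 + (-4620) + 330 = -770.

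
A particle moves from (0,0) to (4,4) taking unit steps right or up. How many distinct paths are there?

70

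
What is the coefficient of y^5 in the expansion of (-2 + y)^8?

-448

The general term is C(8,j)·(-2)^j·(y)^(8-j); the y^5 term has j = 3.
C(8,3) = 56.
Coefficient = C(8,3) · (-2)^3 = 56 · (-8) = -448.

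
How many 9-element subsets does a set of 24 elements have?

C(24,9) = (24·23·22·21·20·19·18·17·16) / 9! = 474467051520 / 362880 = 1307504.

1307504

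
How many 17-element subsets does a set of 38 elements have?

28781143380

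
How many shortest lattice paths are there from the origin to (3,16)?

969

Each path is a sequence of 19 steps with 3 rights: C(19,3) = 969.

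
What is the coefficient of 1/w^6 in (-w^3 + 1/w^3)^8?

General term: C(8,j)·(-w^3)^j·(1/w^3)^(8-j), with w-exponent 3j − 3(8−j) = 6j − 24.
Set 6j − 24 = -6: j = 3.
C(8,3) = 56; (-1)^3 = -1; 1^5 = 1.
Coefficient = 56 · (-1) · 1 = -56.

-56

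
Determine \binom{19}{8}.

75582

C(19,8) = (19·18·17·16·15·14·13·12) / 8! = 3047466240 / 40320 = 75582.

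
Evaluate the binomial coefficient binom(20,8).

C(20,8) = (20·19·18·17·16·15·14·13) / 8! = 5079110400 / 40320 = 125970.

125970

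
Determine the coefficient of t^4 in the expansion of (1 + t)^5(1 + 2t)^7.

Coefficient of t^4 = Σ_{j} C(5,j)·1^j·C(7,4-j)·2^(4-j) for j from 0 to 4.
= 560 + 1400 + 840 + 140 + 5 = 2945.

2945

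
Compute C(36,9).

94143280

C(36,9) = (36·35·34·33·32·31·30·29·28) / 9! = 34162713446400 / 362880 = 94143280.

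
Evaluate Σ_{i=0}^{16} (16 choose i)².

Σ C(16,i)² is the coefficient of x^16 in (1+x)^16(1+x)^16 = (1+x)^32, i.e. C(32,16) = 601080390.

601080390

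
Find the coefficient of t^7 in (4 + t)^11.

84480

The general term is C(11,j)·(4)^j·(t)^(11-j); the t^7 term has j = 4.
C(11,4) = 330.
Coefficient = C(11,4) · 4^4 = 330 · 256 = 84480.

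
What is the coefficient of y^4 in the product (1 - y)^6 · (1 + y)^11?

-40

Coefficient of y^4 = Σ_{j} C(6,j)·(-1)^j·C(11,4-j)·1^(4-j) for j from 0 to 4.
= 330 + (-990) + 825 + (-220) + 15 = -40.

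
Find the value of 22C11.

705432

C(22,11) = (22·21·20·19·18·17·16·15·14·13·12) / 11! = 28158588057600 / 39916800 = 705432.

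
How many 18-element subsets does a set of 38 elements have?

33578000610

C(38,18) = (38·37·36·35·34·33·32·31·30·29·28·27·26·25·24·23·22·21) / 18! = 214978908196382744494080000 / 6402373705728000 = 33578000610.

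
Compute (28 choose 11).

21474180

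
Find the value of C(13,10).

286

C(13,10) = C(13,3) by symmetry.
C(13,3) = (13·12·11) / 3! = 1716 / 6 = 286.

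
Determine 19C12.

50388

C(19,12) = C(19,7) by symmetry.
C(19,7) = (19·18·17·16·15·14·13) / 7! = 253955520 / 5040 = 50388.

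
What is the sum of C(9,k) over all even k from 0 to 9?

Even-k terms of row 9 sum to 2^8 = 256.

256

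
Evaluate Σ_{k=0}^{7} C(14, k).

9908

1 + 14 + 91 + 364 + 1001 + 2002 + 3003 + 3432 = 9908.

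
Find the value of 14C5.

C(14,5) = (14·13·12·11·10) / 5! = 240240 / 120 = 2002.

2002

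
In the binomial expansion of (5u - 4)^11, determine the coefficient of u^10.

The general term is C(11,j)·(5u)^j·(-4)^(11-j); the u^10 term has j = 10.
C(11,10) = 11.
Coefficient = C(11,10) · 5^10 · (-4)^1 = 11 · 9765625 · (-4) = -429687500.

-429687500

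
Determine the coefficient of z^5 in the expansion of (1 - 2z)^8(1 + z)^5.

Coefficient of z^5 = Σ_{j} C(8,j)·(-2)^j·C(5,5-j)·1^(5-j) for j from 0 to 5.
= 1 + (-80) + 1120 + (-4480) + 5600 + (-1792) = 369.

369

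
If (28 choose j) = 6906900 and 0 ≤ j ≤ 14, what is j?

9

C(28,j) increases on 0 ≤ j ≤ 14. C(28,8) = 3108105 and C(28,9) = 6906900, so j = 9.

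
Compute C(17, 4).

C(17,4) = (17·16·15·14) / 4! = 57120 / 24 = 2380.

2380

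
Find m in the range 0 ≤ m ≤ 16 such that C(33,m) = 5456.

C(33,m) increases on 0 ≤ m ≤ 16. C(33,2) = 528 and C(33,3) = 5456, so m = 3.

3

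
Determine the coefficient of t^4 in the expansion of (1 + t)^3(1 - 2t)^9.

Coefficient of t^4 = Σ_{j} C(3,j)·1^j·C(9,4-j)·(-2)^(4-j) for j from 0 to 3.
= 2016 + (-2016) + 432 + (-18) = 414.

414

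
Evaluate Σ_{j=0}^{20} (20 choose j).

The entries of row 20 sum to 2^20 = 1048576.

1048576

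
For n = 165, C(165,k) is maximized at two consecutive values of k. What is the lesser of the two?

For odd n = 165, C(165,k) peaks at k = (n−1)/2 and (n+1)/2; the lesser is 82.

82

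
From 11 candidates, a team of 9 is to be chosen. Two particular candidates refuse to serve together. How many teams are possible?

All 9-subsets: C(11,9) = 55. Those containing both fixed elements: C(9,7) = 36.
55 − 36 = 19.

19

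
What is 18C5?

8568

C(18,5) = (18·17·16·15·14) / 5! = 1028160 / 120 = 8568.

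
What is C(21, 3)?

1330

C(21,3) = (21·20·19) / 3! = 7980 / 6 = 1330.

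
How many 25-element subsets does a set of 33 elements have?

13884156

C(33,25) = C(33,8) by symmetry.
C(33,8) = (33·32·31·30·29·28·27·26) / 8! = 559809169920 / 40320 = 13884156.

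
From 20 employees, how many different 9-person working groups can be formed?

167960

This is C(20,9) = 167960.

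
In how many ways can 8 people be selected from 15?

This is C(15,8) = 6435.

6435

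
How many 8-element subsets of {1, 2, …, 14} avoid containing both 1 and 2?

2079

All 8-subsets: C(14,8) = 3003. Those containing both fixed elements: C(12,6) = 924.
3003 − 924 = 2079.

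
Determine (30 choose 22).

5852925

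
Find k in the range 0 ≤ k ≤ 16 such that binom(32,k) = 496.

C(32,k) increases on 0 ≤ k ≤ 16. C(32,1) = 32 and C(32,2) = 496, so k = 2.

2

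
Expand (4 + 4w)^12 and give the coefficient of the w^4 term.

The general term is C(12,j)·(4)^j·(4w)^(12-j); the w^4 term has j = 8.
C(12,8) = 495.
Coefficient = C(12,8) · 4^8 · 4^4 = 495 · 65536 · 256 = 8304721920.

8304721920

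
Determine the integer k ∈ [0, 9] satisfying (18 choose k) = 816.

C(18,k) increases on 0 ≤ k ≤ 9. C(18,2) = 153 and C(18,3) = 816, so k = 3.

3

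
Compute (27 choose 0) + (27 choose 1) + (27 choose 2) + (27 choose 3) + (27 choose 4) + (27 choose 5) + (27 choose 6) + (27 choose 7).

1285624

1 + 27 + 351 + 2925 + 17550 + 80730 + 296010 + 888030 = 1285624.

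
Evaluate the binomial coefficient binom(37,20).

15905368710

C(37,20) = C(37,17) by symmetry.
C(37,17) = (37·36·35·34·33·32·31·30·29·28·27·26·25·24·23·22·21) / 17! = 5657339689378493276160000 / 355687428096000 = 15905368710.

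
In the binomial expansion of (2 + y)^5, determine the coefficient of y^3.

The general term is C(5,j)·(2)^j·(y)^(5-j); the y^3 term has j = 2.
C(5,2) = 10.
Coefficient = C(5,2) · 2^2 = 10 · 4 = 40.

40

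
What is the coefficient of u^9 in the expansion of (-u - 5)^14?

6256250

The general term is C(14,j)·(-u)^j·(-5)^(14-j); the u^9 term has j = 9.
C(14,9) = 2002.
Coefficient = C(14,9) · (-1)^9 · (-5)^5 = 2002 · (-1) · (-3125) = 6256250.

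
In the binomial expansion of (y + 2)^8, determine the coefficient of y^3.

1792

The general term is C(8,j)·(y)^j·(2)^(8-j); the y^3 term has j = 3.
C(8,3) = 56.
Coefficient = C(8,3) · 2^5 = 56 · 32 = 1792.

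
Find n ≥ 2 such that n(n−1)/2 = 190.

20

n(n−1)/2 = 190 ⇒ n(n−1) = 380. Since 20·19 = 380, n = 20.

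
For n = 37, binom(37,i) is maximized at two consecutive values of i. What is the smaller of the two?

For odd n = 37, C(37,i) peaks at i = (n−1)/2 and (n+1)/2; the smaller is 18.

18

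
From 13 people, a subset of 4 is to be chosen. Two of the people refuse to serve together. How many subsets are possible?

660

All 4-subsets: C(13,4) = 715. Those containing both fixed elements: C(11,2) = 55.
715 − 55 = 660.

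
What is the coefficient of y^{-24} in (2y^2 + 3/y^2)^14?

General term: C(14,j)·(2y^2)^j·(3/y^2)^(14-j), with y-exponent 2j − 2(14−j) = 4j − 28.
Set 4j − 28 = -24: j = 1.
C(14,1) = 14; 2^1 = 2; 3^13 = 1594323.
Coefficient = 14 · 2 · 1594323 = 44641044.

44641044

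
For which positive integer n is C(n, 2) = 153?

n(n−1)/2 = 153 ⇒ n(n−1) = 306. Since 18·17 = 306, n = 18.

18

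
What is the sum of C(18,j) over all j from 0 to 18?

The entries of row 18 sum to 2^18 = 262144.

262144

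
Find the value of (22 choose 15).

C(22,15) = C(22,7) by symmetry.
C(22,7) = (22·21·20·19·18·17·16) / 7! = 859541760 / 5040 = 170544.

170544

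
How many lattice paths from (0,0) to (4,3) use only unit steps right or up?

Each path is a sequence of 7 steps with 4 rights: C(7,4) = 35.

35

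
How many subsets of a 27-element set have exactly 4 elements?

Choose the 4 positions: C(27,4) = 17550.

17550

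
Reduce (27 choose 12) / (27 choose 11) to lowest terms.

4/3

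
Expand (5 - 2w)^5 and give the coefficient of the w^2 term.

The general term is C(5,j)·(5)^j·(-2w)^(5-j); the w^2 term has j = 3.
C(5,3) = 10.
Coefficient = C(5,3) · 5^3 · (-2)^2 = 10 · 125 · 4 = 5000.

5000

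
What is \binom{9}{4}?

C(9,4) = (9·8·7·6) / 4! = 3024 / 24 = 126.

126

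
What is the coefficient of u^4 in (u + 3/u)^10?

3240

General term: C(10,j)·(u)^j·(3/u)^(10-j), with u-exponent 1j − 1(10−j) = 2j − 10.
Set 2j − 10 = 4: j = 7.
C(10,7) = 120; 1^7 = 1; 3^3 = 27.
Coefficient = 120 · 1 · 27 = 3240.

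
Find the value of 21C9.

293930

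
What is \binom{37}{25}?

C(37,25) = C(37,12) by symmetry.
C(37,12) = (37·36·35·34·33·32·31·30·29·28·27·26) / 12! = 887342319056793600 / 479001600 = 1852482996.

1852482996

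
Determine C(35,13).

C(35,13) = (35·34·33·32·31·30·29·28·27·26·25·24·23) / 13! = 9193186188426240000 / 6227020800 = 1476337800.

1476337800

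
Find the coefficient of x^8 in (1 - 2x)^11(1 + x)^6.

Coefficient of x^8 = Σ_{j} C(11,j)·(-2)^j·C(6,8-j)·1^(8-j) for j from 2 to 8.
= 220 + (-7920) + 79200 + (-295680) + 443520 + (-253440) + 42240 = 8140.

8140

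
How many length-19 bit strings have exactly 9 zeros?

92378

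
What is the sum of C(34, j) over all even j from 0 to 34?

8589934592

Even-j terms of row 34 sum to 2^33 = 8589934592.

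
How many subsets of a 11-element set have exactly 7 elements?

Choose the 7 positions: C(11,7) = 330.

330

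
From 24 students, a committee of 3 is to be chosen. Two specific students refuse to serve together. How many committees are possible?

2002

All 3-subsets: C(24,3) = 2024. Those containing both fixed elements: C(22,1) = 22.
2024 − 22 = 2002.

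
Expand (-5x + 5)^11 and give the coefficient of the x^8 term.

The general term is C(11,j)·(-5x)^j·(5)^(11-j); the x^8 term has j = 8.
C(11,8) = 165.
Coefficient = C(11,8) · (-5)^8 · 5^3 = 165 · 390625 · 125 = 8056640625.

8056640625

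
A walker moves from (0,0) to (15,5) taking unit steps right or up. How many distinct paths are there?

Each path is a sequence of 20 steps with 15 rights: C(20,15) = 15504.

15504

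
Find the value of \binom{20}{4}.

C(20,4) = (20·19·18·17) / 4! = 116280 / 24 = 4845.

4845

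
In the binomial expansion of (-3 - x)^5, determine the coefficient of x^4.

-15

The general term is C(5,j)·(-3)^j·(-x)^(5-j); the x^4 term has j = 1.
C(5,1) = 5.
Coefficient = C(5,1) · (-3)^1 = 5 · (-3) = -15.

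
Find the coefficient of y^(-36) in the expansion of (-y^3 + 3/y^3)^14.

General term: C(14,j)·(-y^3)^j·(3/y^3)^(14-j), with y-exponent 3j − 3(14−j) = 6j − 42.
Set 6j − 42 = -36: j = 1.
C(14,1) = 14; (-1)^1 = -1; 3^13 = 1594323.
Coefficient = 14 · (-1) · 1594323 = -22320522.

-22320522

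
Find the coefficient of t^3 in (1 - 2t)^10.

The general term is C(10,j)·(1)^j·(-2t)^(10-j); the t^3 term has j = 7.
C(10,7) = 120.
Coefficient = C(10,7) · (-2)^3 = 120 · (-8) = -960.

-960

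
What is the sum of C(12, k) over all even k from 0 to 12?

Half of (1+1)^12 + (1−1)^12 gives the even-index sum: 2^11 = 2048.

2048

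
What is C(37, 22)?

C(37,22) = C(37,15) by symmetry.
C(37,15) = (37·36·35·34·33·32·31·30·29·28·27·26·25·24·23) / 15! = 12245324002983751680000 / 1307674368000 = 9364199760.

9364199760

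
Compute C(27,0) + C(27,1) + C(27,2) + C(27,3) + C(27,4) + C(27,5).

101584

1 + 27 + 351 + 2925 + 17550 + 80730 = 101584.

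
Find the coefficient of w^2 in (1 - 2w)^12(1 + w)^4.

174

Coefficient of w^2 = Σ_{j} C(12,j)·(-2)^j·C(4,2-j)·1^(2-j) for j from 0 to 2.
= 6 + (-96) + 264 = 174.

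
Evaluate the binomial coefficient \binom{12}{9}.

220

C(12,9) = C(12,3) by symmetry.
C(12,3) = (12·11·10) / 3! = 1320 / 6 = 220.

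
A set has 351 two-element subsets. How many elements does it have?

n(n−1)/2 = 351 ⇒ n(n−1) = 702. Since 27·26 = 702, n = 27.

27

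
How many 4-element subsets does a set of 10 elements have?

210

C(10,4) = (10·9·8·7) / 4! = 5040 / 24 = 210.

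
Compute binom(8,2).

28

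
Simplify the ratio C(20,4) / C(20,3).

17/4

C(n,k+1)/C(n,k) = (n−k)/(k+1) = (20−3)/(3+1) = 17/4.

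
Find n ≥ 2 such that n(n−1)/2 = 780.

n(n−1)/2 = 780 ⇒ n(n−1) = 1560. Since 40·39 = 1560, n = 40.

40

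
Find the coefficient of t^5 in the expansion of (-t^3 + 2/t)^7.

-560

General term: C(7,j)·(-t^3)^j·(2/t)^(7-j), with t-exponent 3j − 1(7−j) = 4j − 7.
Set 4j − 7 = 5: j = 3.
C(7,3) = 35; (-1)^3 = -1; 2^4 = 16.
Coefficient = 35 · (-1) · 16 = -560.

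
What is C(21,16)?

C(21,16) = C(21,5) by symmetry.
C(21,5) = (21·20·19·18·17) / 5! = 2441880 / 120 = 20349.

20349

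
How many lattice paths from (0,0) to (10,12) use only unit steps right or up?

Each path is a sequence of 22 steps with 10 rights: C(22,10) = 646646.

646646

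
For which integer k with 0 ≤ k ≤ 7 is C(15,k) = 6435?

7

C(15,k) increases on 0 ≤ k ≤ 7. C(15,6) = 5005 and C(15,7) = 6435, so k = 7.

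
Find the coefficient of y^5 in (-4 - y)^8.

3584

The general term is C(8,j)·(-4)^j·(-y)^(8-j); the y^5 term has j = 3.
C(8,3) = 56.
Coefficient = C(8,3) · (-4)^3 · (-1)^5 = 56 · (-64) · (-1) = 3584.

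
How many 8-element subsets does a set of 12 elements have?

C(12,8) = C(12,4) by symmetry.
C(12,4) = (12·11·10·9) / 4! = 11880 / 24 = 495.

495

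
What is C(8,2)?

C(8,2) = (8·7) / 2! = 56 / 2 = 28.

28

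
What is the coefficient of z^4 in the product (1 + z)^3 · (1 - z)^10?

Coefficient of z^4 = Σ_{j} C(3,j)·1^j·C(10,4-j)·(-1)^(4-j) for j from 0 to 3.
= 210 + (-360) + 135 + (-10) = -25.

-25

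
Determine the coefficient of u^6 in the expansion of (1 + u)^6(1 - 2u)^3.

Coefficient of u^6 = Σ_{j} C(6,j)·1^j·C(3,6-j)·(-2)^(6-j) for j from 3 to 6.
= (-160) + 180 + (-36) + 1 = -15.

-15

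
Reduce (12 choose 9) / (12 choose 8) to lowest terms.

4/9

C(n,k+1)/C(n,k) = (n−k)/(k+1) = (12−8)/(8+1) = 4/9.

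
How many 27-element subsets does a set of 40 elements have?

C(40,27) = C(40,13) by symmetry.
C(40,13) = (40·39·38·37·36·35·34·33·32·31·30·29·28) / 13! = 74931129164795904000 / 6227020800 = 12033222880.

12033222880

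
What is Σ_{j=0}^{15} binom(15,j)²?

155117520

Σ C(15,j)² is the coefficient of x^15 in (1+x)^15(1+x)^15 = (1+x)^30, i.e. C(30,15) = 155117520.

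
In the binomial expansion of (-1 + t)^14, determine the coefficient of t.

The general term is C(14,j)·(-1)^j·(t)^(14-j); the t^1 term has j = 13.
C(14,13) = 14.
Coefficient = C(14,13) · (-1)^13 = 14 · (-1) = -14.

-14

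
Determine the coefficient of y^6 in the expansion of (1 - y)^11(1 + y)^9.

-48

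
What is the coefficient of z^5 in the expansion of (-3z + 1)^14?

The general term is C(14,j)·(-3z)^j·(1)^(14-j); the z^5 term has j = 5.
C(14,5) = 2002.
Coefficient = C(14,5) · (-3)^5 = 2002 · (-243) = -486486.

-486486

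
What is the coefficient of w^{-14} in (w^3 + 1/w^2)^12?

General term: C(12,j)·(w^3)^j·(1/w^2)^(12-j), with w-exponent 3j − 2(12−j) = 5j − 24.
Set 5j − 24 = -14: j = 2.
C(12,2) = 66; 1^2 = 1; 1^10 = 1.
Coefficient = 66 · 1 · 1 = 66.

66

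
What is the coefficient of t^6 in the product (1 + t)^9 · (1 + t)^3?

924

(1 + t)^9(1 + t)^3 = (1 + t)^12, so the coefficient of t^6 is C(12,6)·1^6 = 924·1 = 924.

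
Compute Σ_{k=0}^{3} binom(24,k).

2325

1 + 24 + 276 + 2024 = 2325.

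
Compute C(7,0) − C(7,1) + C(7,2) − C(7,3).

The partial alternating sum Σ_{k=0}^{3} (−1)^k C(7,k) = (−1)^3 C(6,3) = -20.

-20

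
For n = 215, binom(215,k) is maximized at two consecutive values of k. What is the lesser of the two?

For odd n = 215, C(215,k) peaks at k = (n−1)/2 and (n+1)/2; the lesser is 107.

107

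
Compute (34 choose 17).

2333606220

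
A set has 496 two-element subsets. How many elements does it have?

n(n−1)/2 = 496 ⇒ n(n−1) = 992. Since 32·31 = 992, n = 32.

32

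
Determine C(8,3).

56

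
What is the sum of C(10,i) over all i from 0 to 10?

The entries of row 10 sum to 2^10 = 1024.

1024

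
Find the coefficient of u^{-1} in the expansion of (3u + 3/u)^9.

2480058

General term: C(9,j)·(3u)^j·(3/u)^(9-j), with u-exponent 1j − 1(9−j) = 2j − 9.
Set 2j − 9 = -1: j = 4.
C(9,4) = 126; 3^4 = 81; 3^5 = 243.
Coefficient = 126 · 81 · 243 = 2480058.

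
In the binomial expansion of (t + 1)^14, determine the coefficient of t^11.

The general term is C(14,j)·(t)^j·(1)^(14-j); the t^11 term has j = 11.
C(14,11) = 364.
Coefficient = C(14,11) = 364.

364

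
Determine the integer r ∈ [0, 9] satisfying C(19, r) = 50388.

7

C(19,r) increases on 0 ≤ r ≤ 9. C(19,6) = 27132 and C(19,7) = 50388, so r = 7.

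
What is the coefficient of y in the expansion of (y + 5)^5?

The general term is C(5,j)·(y)^j·(5)^(5-j); the y^1 term has j = 1.
C(5,1) = 5.
Coefficient = C(5,1) · 5^4 = 5 · 625 = 3125.

3125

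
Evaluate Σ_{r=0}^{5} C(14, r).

1 + 14 + 91 + 364 + 1001 + 2002 = 3473.

3473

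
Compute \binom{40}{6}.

3838380

C(40,6) = (40·39·38·37·36·35) / 6! = 2763633600 / 720 = 3838380.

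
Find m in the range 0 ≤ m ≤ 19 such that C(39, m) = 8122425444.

13

C(39,m) increases on 0 ≤ m ≤ 19. C(39,12) = 3910797436 and C(39,13) = 8122425444, so m = 13.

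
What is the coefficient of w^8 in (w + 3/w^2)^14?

General term: C(14,j)·(w)^j·(3/w^2)^(14-j), with w-exponent 1j − 2(14−j) = 3j − 28.
Set 3j − 28 = 8: j = 12.
C(14,12) = 91; 1^12 = 1; 3^2 = 9.
Coefficient = 91 · 1 · 9 = 819.

819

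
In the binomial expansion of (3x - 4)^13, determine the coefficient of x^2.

The general term is C(13,j)·(3x)^j·(-4)^(13-j); the x^2 term has j = 2.
C(13,2) = 78.
Coefficient = C(13,2) · 3^2 · (-4)^11 = 78 · 9 · (-4194304) = -2944401408.

-2944401408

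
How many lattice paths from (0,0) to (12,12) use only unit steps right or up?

2704156

Each path is a sequence of 24 steps with 12 rights: C(24,12) = 2704156.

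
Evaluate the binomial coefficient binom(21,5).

C(21,5) = (21·20·19·18·17) / 5! = 2441880 / 120 = 20349.

20349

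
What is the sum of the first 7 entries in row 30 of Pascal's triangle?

1 + 30 + 435 + 4060 + 27405 + 142506 + 593775 = 768212.

768212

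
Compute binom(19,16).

969

C(19,16) = C(19,3) by symmetry.
C(19,3) = (19·18·17) / 3! = 5814 / 6 = 969.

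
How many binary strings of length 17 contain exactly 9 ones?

24310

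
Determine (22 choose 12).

646646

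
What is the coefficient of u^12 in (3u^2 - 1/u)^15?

98513415

General term: C(15,j)·(3u^2)^j·(-1/u)^(15-j), with u-exponent 2j − 1(15−j) = 3j − 15.
Set 3j − 15 = 12: j = 9.
C(15,9) = 5005; 3^9 = 19683; (-1)^6 = 1.
Coefficient = 5005 · 19683 · 1 = 98513415.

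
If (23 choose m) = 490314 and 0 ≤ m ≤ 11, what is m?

8

C(23,m) increases on 0 ≤ m ≤ 11. C(23,7) = 245157 and C(23,8) = 490314, so m = 8.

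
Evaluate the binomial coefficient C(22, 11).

705432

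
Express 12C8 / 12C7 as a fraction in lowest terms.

5/8

C(n,k+1)/C(n,k) = (n−k)/(k+1) = (12−7)/(7+1) = 5/8.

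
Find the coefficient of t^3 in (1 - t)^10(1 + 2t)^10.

Coefficient of t^3 = Σ_{j} C(10,j)·(-1)^j·C(10,3-j)·2^(3-j) for j from 0 to 3.
= 960 + (-1800) + 900 + (-120) = -60.

-60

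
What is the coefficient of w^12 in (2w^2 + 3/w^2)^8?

3072

General term: C(8,j)·(2w^2)^j·(3/w^2)^(8-j), with w-exponent 2j − 2(8−j) = 4j − 16.
Set 4j − 16 = 12: j = 7.
C(8,7) = 8; 2^7 = 128; 3^1 = 3.
Coefficient = 8 · 128 · 3 = 3072.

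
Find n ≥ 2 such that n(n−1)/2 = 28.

8

n(n−1)/2 = 28 ⇒ n(n−1) = 56. Since 8·7 = 56, n = 8.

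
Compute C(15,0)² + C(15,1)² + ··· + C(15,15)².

By Vandermonde's identity, Σ C(15,i)² = C(30,15) = 155117520.

155117520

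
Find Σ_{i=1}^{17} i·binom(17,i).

Since i·C(17,i) = 17·C(16,i−1), the sum is 17·2^16 = 17·65536 = 1114112.

1114112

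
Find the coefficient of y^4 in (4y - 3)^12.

831409920

The general term is C(12,j)·(4y)^j·(-3)^(12-j); the y^4 term has j = 4.
C(12,4) = 495.
Coefficient = C(12,4) · 4^4 · (-3)^8 = 495 · 256 · 6561 = 831409920.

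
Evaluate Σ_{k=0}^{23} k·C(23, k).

Differentiating (1+x)^23 and setting x=1: Σ k·C(23,k) = 23·2^22 = 96468992.

96468992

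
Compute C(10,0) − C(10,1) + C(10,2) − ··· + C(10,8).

9

The partial alternating sum Σ_{k=0}^{8} (−1)^k C(10,k) = (−1)^8 C(9,8) = 9.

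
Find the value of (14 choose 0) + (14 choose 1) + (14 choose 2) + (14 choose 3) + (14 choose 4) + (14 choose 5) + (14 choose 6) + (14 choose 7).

9908

1 + 14 + 91 + 364 + 1001 + 2002 + 3003 + 3432 = 9908.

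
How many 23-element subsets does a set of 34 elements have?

C(34,23) = C(34,11) by symmetry.
C(34,11) = (34·33·32·31·30·29·28·27·26·25·24) / 11! = 11420107066368000 / 39916800 = 286097760.

286097760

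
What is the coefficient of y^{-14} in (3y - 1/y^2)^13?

-57915

General term: C(13,j)·(3y)^j·(-1/y^2)^(13-j), with y-exponent 1j − 2(13−j) = 3j − 26.
Set 3j − 26 = -14: j = 4.
C(13,4) = 715; 3^4 = 81; (-1)^9 = -1.
Coefficient = 715 · 81 · (-1) = -57915.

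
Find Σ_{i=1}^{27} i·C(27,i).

1811939328

Since i·C(27,i) = 27·C(26,i−1), the sum is 27·2^26 = 27·67108864 = 1811939328.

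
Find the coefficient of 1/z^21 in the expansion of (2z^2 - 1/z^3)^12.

General term: C(12,j)·(2z^2)^j·(-1/z^3)^(12-j), with z-exponent 2j − 3(12−j) = 5j − 36.
Set 5j − 36 = -21: j = 3.
C(12,3) = 220; 2^3 = 8; (-1)^9 = -1.
Coefficient = 220 · 8 · (-1) = -1760.

-1760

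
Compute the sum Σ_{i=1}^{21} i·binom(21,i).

22020096

Differentiating (1+x)^21 and setting x=1: Σ i·C(21,i) = 21·2^20 = 22020096.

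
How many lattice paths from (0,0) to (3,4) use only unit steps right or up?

Each path is a sequence of 7 steps with 3 rights: C(7,3) = 35.

35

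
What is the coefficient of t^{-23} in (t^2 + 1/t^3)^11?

55

General term: C(11,j)·(t^2)^j·(1/t^3)^(11-j), with t-exponent 2j − 3(11−j) = 5j − 33.
Set 5j − 33 = -23: j = 2.
C(11,2) = 55; 1^2 = 1; 1^9 = 1.
Coefficient = 55 · 1 · 1 = 55.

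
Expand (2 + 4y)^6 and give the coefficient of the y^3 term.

The general term is C(6,j)·(2)^j·(4y)^(6-j); the y^3 term has j = 3.
C(6,3) = 20.
Coefficient = C(6,3) · 2^3 · 4^3 = 20 · 8 · 64 = 10240.

10240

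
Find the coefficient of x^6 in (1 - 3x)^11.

336798

The general term is C(11,j)·(1)^j·(-3x)^(11-j); the x^6 term has j = 5.
C(11,5) = 462.
Coefficient = C(11,5) · (-3)^6 = 462 · 729 = 336798.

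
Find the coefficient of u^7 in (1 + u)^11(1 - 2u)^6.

Coefficient of u^7 = Σ_{j} C(11,j)·1^j·C(6,7-j)·(-2)^(7-j) for j from 1 to 7.
= 704 + (-10560) + 39600 + (-52800) + 27720 + (-5544) + 330 = -550.

-550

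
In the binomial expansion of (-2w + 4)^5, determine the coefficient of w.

-2560

The general term is C(5,j)·(-2w)^j·(4)^(5-j); the w^1 term has j = 1.
C(5,1) = 5.
Coefficient = C(5,1) · (-2)^1 · 4^4 = 5 · (-2) · 256 = -2560.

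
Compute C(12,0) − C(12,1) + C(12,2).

55

The partial alternating sum Σ_{k=0}^{2} (−1)^k C(12,k) = (−1)^2 C(11,2) = 55.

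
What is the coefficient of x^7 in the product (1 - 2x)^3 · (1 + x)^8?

-48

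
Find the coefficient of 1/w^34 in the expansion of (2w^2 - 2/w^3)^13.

106496

General term: C(13,j)·(2w^2)^j·(-2/w^3)^(13-j), with w-exponent 2j − 3(13−j) = 5j − 39.
Set 5j − 39 = -34: j = 1.
C(13,1) = 13; 2^1 = 2; (-2)^12 = 4096.
Coefficient = 13 · 2 · 4096 = 106496.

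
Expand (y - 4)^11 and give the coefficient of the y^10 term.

The general term is C(11,j)·(y)^j·(-4)^(11-j); the y^10 term has j = 10.
C(11,10) = 11.
Coefficient = C(11,10) · (-4)^1 = 11 · (-4) = -44.

-44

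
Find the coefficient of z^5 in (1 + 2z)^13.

The general term is C(13,j)·(1)^j·(2z)^(13-j); the z^5 term has j = 8.
C(13,8) = 1287.
Coefficient = C(13,8) · 2^5 = 1287 · 32 = 41184.

41184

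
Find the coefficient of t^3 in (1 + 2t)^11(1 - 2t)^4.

56

Coefficient of t^3 = Σ_{j} C(11,j)·2^j·C(4,3-j)·(-2)^(3-j) for j from 0 to 3.
= (-32) + 528 + (-1760) + 1320 = 56.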